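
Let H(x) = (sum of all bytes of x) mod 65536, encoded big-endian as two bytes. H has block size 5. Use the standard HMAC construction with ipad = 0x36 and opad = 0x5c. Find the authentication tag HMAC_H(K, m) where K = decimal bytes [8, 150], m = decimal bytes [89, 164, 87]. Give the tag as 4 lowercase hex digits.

0308

Key decimal bytes [8, 150] = 08 96 is 2 bytes ≤ B = 5; zero-pad to 5 bytes: K' = 08 96 00 00 00.
K' ⊕ ipad = 3e a0 36 36 36.  K' ⊕ opad = 54 ca 5c 5c 5c.
Inner input = (K'⊕ipad) ∥ m = 3e a0 36 36 36 ∥ 59 a4 57.
Inner hash: sum = 62+160+54+54+54+89+164+87 = 724 → 02 d4.
Outer input = (K'⊕opad) ∥ inner = 54 ca 5c 5c 5c ∥ 02 d4.
Outer hash (tag): sum = 84+202+92+92+92+2+212 = 776 → 03 08.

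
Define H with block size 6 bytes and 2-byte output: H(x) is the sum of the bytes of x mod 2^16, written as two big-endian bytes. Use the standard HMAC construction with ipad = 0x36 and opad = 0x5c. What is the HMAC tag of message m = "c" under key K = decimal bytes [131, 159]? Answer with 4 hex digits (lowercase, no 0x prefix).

03ad

Key decimal bytes [131, 159] = 83 9f is 2 bytes ≤ B = 6; zero-pad to 6 bytes: K' = 83 9f 00 00 00 00.
K' ⊕ ipad = b5 a9 36 36 36 36.  K' ⊕ opad = df c3 5c 5c 5c 5c.
Inner input = (K'⊕ipad) ∥ m = b5 a9 36 36 36 36 ∥ 63.
Inner hash: sum = 181+169+54+54+54+54+99 = 665 → 02 99.
Outer input = (K'⊕opad) ∥ inner = df c3 5c 5c 5c 5c ∥ 02 99.
Outer hash (tag): sum = 223+195+92+92+92+92+2+153 = 941 → 03 ad.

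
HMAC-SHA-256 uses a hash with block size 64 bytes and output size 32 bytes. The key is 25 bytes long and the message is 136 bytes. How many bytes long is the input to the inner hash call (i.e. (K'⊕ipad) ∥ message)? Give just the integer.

Key is 25 ≤ 64 bytes, zero-padded: |K'| = 64.
Inner input = (K'⊕ipad) ∥ m → 64 + 136 = 200 bytes.

200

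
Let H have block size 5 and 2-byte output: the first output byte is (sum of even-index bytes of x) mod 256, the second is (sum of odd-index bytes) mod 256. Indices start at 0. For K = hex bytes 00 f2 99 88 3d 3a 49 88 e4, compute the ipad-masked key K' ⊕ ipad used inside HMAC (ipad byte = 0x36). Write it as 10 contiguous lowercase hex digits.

350a363636

Key hex bytes 00 f2 99 88 3d 3a 49 88 e4 is 9 bytes > B = 5, so hash it first: H(key) = 03 3c, then zero-pad to 5 bytes: K' = 03 3c 00 00 00.
XOR each byte with 0x36: 03⊕36=35, 3c⊕36=0a, 00⊕36=36, 00⊕36=36, 00⊕36=36.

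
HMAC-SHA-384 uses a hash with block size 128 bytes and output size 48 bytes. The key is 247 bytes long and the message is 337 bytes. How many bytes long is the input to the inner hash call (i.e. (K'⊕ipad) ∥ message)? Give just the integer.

465

Key is 247 > 128 bytes, so it is hashed to 48 bytes then zero-padded to 128: |K'| = 128.
Inner input = (K'⊕ipad) ∥ m → 128 + 337 = 465 bytes.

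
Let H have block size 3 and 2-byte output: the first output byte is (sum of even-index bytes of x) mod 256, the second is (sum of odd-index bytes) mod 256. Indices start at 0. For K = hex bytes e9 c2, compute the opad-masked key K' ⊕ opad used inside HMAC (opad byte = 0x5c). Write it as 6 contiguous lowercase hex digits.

Key hex bytes e9 c2 is 2 bytes ≤ B = 3; zero-pad to 3 bytes: K' = e9 c2 00.
XOR each byte with 0x5c: e9⊕5c=b5, c2⊕5c=9e, 00⊕5c=5c.

b59e5c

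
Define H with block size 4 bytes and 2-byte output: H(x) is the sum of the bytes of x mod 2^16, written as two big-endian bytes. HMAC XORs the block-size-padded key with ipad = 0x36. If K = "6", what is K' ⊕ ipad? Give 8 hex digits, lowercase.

Key "6" = 36 is 1 byte ≤ B = 4; zero-pad to 4 bytes: K' = 36 00 00 00.
XOR each byte with 0x36: 36⊕36=00, 00⊕36=36, 00⊕36=36, 00⊕36=36.

00363636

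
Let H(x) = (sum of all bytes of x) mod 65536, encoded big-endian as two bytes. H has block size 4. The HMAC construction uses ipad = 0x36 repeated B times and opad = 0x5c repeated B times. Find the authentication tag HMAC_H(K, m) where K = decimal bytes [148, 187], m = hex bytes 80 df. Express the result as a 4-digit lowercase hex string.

Key decimal bytes [148, 187] = 94 bb is 2 bytes ≤ B = 4; zero-pad to 4 bytes: K' = 94 bb 00 00.
K' ⊕ ipad = a2 8d 36 36.  K' ⊕ opad = c8 e7 5c 5c.
Inner input = (K'⊕ipad) ∥ m = a2 8d 36 36 ∥ 80 df.
Inner hash: sum = 162+141+54+54+128+223 = 762 → 02 fa.
Outer input = (K'⊕opad) ∥ inner = c8 e7 5c 5c ∥ 02 fa.
Outer hash (tag): sum = 200+231+92+92+2+250 = 867 → 03 63.

0363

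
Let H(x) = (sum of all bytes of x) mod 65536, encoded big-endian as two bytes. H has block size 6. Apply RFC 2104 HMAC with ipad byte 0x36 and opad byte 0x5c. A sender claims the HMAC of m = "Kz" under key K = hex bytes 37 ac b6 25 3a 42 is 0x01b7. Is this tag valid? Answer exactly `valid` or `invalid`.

Key hex bytes 37 ac b6 25 3a 42 is exactly B = 6 bytes: K' = 37 ac b6 25 3a 42.
K' ⊕ ipad = 01 9a 80 13 0c 74; K' ⊕ opad = 6b f0 ea 79 66 1e.
Inner hash: sum = 1+154+128+19+12+116+75+122 = 627 → 02 73.
Outer hash (recomputed tag): sum = 107+240+234+121+102+30+2+115 = 951 → 03 b7.
Recomputed tag = 03b7; claimed = 01b7 → mismatch.

invalid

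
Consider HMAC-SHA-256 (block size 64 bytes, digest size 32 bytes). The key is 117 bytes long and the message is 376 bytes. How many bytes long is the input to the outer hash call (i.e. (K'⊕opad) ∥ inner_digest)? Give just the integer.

Key is 117 > 64 bytes, so it is hashed to 32 bytes then zero-padded to 64: |K'| = 64.
Outer input = (K'⊕opad) ∥ H(inner) → 64 + 32 = 96 bytes.

96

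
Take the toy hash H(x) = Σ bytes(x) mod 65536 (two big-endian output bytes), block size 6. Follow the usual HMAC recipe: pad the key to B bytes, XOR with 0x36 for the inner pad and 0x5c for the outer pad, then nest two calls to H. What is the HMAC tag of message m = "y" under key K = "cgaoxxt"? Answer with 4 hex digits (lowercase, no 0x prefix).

02bf

Key "cgaoxxt" = 63 67 61 6f 78 78 74 is 7 bytes > B = 6, so hash it first: H(key) = 02 fe, then zero-pad to 6 bytes: K' = 02 fe 00 00 00 00.
K' ⊕ ipad = 34 c8 36 36 36 36.  K' ⊕ opad = 5e a2 5c 5c 5c 5c.
Inner input = (K'⊕ipad) ∥ m = 34 c8 36 36 36 36 ∥ 79.
Inner hash: sum = 52+200+54+54+54+54+121 = 589 → 02 4d.
Outer input = (K'⊕opad) ∥ inner = 5e a2 5c 5c 5c 5c ∥ 02 4d.
Outer hash (tag): sum = 94+162+92+92+92+92+2+77 = 703 → 02 bf.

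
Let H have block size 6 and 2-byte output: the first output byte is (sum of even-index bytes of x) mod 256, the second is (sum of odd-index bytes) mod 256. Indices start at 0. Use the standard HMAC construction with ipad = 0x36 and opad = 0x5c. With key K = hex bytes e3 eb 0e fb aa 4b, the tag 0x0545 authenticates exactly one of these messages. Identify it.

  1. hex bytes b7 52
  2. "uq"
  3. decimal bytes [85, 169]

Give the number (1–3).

Key hex bytes e3 eb 0e fb aa 4b is exactly B = 6 bytes: K' = e3 eb 0e fb aa 4b.
K' ⊕ ipad = d5 dd 38 cd 9c 7d; K' ⊕ opad = bf b7 52 a7 f6 17.
m1: inner = H(d5 dd 38 cd 9c 7d b7 52) = 60 79; tag = H(bf b7 52 a7 f6 17 60 79) = 67ee
m2: inner = H(d5 dd 38 cd 9c 7d 75 71) = 1e 98; tag = H(bf b7 52 a7 f6 17 1e 98) = 250d
m3: inner = H(d5 dd 38 cd 9c 7d 55 a9) = fe d0; tag = H(bf b7 52 a7 f6 17 fe d0) = 0545 ← matches

3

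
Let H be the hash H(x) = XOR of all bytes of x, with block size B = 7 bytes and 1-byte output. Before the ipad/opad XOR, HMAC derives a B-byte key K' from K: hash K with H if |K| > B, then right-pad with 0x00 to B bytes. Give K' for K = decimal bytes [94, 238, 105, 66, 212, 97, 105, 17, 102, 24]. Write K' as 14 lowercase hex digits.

|K| = 10 > B = 7, so first hash the key.
H(K): XOR 5e⊕ee⊕69⊕42⊕d4⊕61⊕69⊕11⊕66⊕18 = 28.
Zero-pad H(K) = 28 to 7 bytes: K' = 28 00 00 00 00 00 00.

28000000000000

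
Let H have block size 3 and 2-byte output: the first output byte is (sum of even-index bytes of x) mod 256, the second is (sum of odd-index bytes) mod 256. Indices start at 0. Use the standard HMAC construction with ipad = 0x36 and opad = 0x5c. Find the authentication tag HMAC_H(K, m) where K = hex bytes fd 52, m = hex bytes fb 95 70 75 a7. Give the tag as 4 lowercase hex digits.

Key hex bytes fd 52 is 2 bytes ≤ B = 3; zero-pad to 3 bytes: K' = fd 52 00.
K' ⊕ ipad = cb 64 36.  K' ⊕ opad = a1 0e 5c.
Inner input = (K'⊕ipad) ∥ m = cb 64 36 ∥ fb 95 70 75 a7.
Inner hash: even-index sum = 523 mod 256 = 11; odd-index sum = 630 mod 256 = 118 → 0b 76.
Outer input = (K'⊕opad) ∥ inner = a1 0e 5c ∥ 0b 76.
Outer hash (tag): even-index sum = 371 mod 256 = 115; odd-index sum = 25 mod 256 = 25 → 73 19.

7319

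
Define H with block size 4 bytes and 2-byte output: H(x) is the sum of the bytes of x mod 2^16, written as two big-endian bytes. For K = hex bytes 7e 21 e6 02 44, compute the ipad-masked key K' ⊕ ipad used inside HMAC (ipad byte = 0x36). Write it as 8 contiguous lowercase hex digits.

Key hex bytes 7e 21 e6 02 44 is 5 bytes > B = 4, so hash it first: H(key) = 01 cb, then zero-pad to 4 bytes: K' = 01 cb 00 00.
XOR each byte with 0x36: 01⊕36=37, cb⊕36=fd, 00⊕36=36, 00⊕36=36.

37fd3636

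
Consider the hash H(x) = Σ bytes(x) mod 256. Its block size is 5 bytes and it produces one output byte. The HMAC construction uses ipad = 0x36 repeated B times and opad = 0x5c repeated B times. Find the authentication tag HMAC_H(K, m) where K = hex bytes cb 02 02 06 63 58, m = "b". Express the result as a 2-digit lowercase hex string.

1c

Key hex bytes cb 02 02 06 63 58 is 6 bytes > B = 5, so hash it first: H(key) = 90, then zero-pad to 5 bytes: K' = 90 00 00 00 00.
K' ⊕ ipad = a6 36 36 36 36.  K' ⊕ opad = cc 5c 5c 5c 5c.
Inner input = (K'⊕ipad) ∥ m = a6 36 36 36 36 ∥ 62.
Inner hash: sum = 166+54+54+54+54+98 = 480; mod 256 = 224 → e0.
Outer input = (K'⊕opad) ∥ inner = cc 5c 5c 5c 5c ∥ e0.
Outer hash (tag): sum = 204+92+92+92+92+224 = 796; mod 256 = 28 → 1c.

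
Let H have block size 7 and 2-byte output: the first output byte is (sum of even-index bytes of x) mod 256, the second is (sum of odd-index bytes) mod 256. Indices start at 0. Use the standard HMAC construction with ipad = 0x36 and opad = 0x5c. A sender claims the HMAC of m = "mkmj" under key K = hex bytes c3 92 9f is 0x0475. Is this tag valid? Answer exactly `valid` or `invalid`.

Key hex bytes c3 92 9f is 3 bytes ≤ B = 7; zero-pad to 7 bytes: K' = c3 92 9f 00 00 00 00.
K' ⊕ ipad = f5 a4 a9 36 36 36 36; K' ⊕ opad = 9f ce c3 5c 5c 5c 5c.
Inner hash: even-index sum = 735 mod 256 = 223; odd-index sum = 490 mod 256 = 234 → df ea.
Outer hash (recomputed tag): even-index sum = 772 mod 256 = 4; odd-index sum = 613 mod 256 = 101 → 04 65.
Recomputed tag = 0465; claimed = 0475 → mismatch.

invalid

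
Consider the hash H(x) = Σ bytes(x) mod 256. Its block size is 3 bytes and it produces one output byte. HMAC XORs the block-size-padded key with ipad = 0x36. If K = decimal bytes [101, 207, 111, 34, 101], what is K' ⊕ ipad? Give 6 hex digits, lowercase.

Key decimal bytes [101, 207, 111, 34, 101] = 65 cf 6f 22 65 is 5 bytes > B = 3, so hash it first: H(key) = 2a, then zero-pad to 3 bytes: K' = 2a 00 00.
XOR each byte with 0x36: 2a⊕36=1c, 00⊕36=36, 00⊕36=36.

1c3636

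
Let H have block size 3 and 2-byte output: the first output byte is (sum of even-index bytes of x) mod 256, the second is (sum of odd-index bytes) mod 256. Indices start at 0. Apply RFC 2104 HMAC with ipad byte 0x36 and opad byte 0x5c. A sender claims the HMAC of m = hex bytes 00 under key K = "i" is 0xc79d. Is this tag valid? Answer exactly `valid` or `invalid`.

invalid

Key "i" = 69 is 1 byte ≤ B = 3; zero-pad to 3 bytes: K' = 69 00 00.
K' ⊕ ipad = 5f 36 36; K' ⊕ opad = 35 5c 5c.
Inner hash: even-index sum = 149 mod 256 = 149; odd-index sum = 54 mod 256 = 54 → 95 36.
Outer hash (recomputed tag): even-index sum = 199 mod 256 = 199; odd-index sum = 241 mod 256 = 241 → c7 f1.
Recomputed tag = c7f1; claimed = c79d → mismatch.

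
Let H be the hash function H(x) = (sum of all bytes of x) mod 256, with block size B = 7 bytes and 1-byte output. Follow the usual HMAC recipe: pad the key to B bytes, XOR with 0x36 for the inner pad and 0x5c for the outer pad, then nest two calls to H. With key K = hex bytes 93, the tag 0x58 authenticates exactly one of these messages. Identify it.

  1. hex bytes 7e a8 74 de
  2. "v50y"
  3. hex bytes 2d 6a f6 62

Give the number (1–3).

Key hex bytes 93 is 1 byte ≤ B = 7; zero-pad to 7 bytes: K' = 93 00 00 00 00 00 00.
K' ⊕ ipad = a5 36 36 36 36 36 36; K' ⊕ opad = cf 5c 5c 5c 5c 5c 5c.
m1: inner = H(a5 36 36 36 36 36 36 7e a8 74 de) = 61; tag = H(cf 5c 5c 5c 5c 5c 5c 61) = 58 ← matches
m2: inner = H(a5 36 36 36 36 36 36 76 35 30 79) = 3d; tag = H(cf 5c 5c 5c 5c 5c 5c 3d) = 34
m3: inner = H(a5 36 36 36 36 36 36 2d 6a f6 62) = d8; tag = H(cf 5c 5c 5c 5c 5c 5c d8) = cf

1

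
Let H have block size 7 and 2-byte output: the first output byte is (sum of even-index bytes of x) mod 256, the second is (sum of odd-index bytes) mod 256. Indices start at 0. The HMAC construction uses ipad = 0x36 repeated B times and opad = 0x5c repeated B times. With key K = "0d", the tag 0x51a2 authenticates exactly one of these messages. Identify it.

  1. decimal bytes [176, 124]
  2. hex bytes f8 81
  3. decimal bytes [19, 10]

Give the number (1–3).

3

Key "0d" = 30 64 is 2 bytes ≤ B = 7; zero-pad to 7 bytes: K' = 30 64 00 00 00 00 00.
K' ⊕ ipad = 06 52 36 36 36 36 36; K' ⊕ opad = 6c 38 5c 5c 5c 5c 5c.
m1: inner = H(06 52 36 36 36 36 36 b0 7c) = 24 6e; tag = H(6c 38 5c 5c 5c 5c 5c 24 6e) = ee14
m2: inner = H(06 52 36 36 36 36 36 f8 81) = 29 b6; tag = H(6c 38 5c 5c 5c 5c 5c 29 b6) = 3619
m3: inner = H(06 52 36 36 36 36 36 13 0a) = b2 d1; tag = H(6c 38 5c 5c 5c 5c 5c b2 d1) = 51a2 ← matches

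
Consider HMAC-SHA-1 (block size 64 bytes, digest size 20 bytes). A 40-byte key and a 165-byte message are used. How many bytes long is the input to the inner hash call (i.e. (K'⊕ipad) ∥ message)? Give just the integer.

Key is 40 ≤ 64 bytes, zero-padded: |K'| = 64.
Inner input = (K'⊕ipad) ∥ m → 64 + 165 = 229 bytes.

229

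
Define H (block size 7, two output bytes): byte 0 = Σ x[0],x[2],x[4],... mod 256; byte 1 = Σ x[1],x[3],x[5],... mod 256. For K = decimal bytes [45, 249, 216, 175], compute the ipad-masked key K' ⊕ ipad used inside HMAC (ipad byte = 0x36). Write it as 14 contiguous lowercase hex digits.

1bcfee99363636

Key decimal bytes [45, 249, 216, 175] = 2d f9 d8 af is 4 bytes ≤ B = 7; zero-pad to 7 bytes: K' = 2d f9 d8 af 00 00 00.
XOR each byte with 0x36: 2d⊕36=1b, f9⊕36=cf, d8⊕36=ee, af⊕36=99, 00⊕36=36, 00⊕36=36, 00⊕36=36.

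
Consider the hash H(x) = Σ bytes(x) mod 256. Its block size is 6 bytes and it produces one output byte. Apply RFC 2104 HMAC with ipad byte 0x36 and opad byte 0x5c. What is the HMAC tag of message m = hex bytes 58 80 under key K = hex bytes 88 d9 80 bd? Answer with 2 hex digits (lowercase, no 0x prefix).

Key hex bytes 88 d9 80 bd is 4 bytes ≤ B = 6; zero-pad to 6 bytes: K' = 88 d9 80 bd 00 00.
K' ⊕ ipad = be ef b6 8b 36 36.  K' ⊕ opad = d4 85 dc e1 5c 5c.
Inner input = (K'⊕ipad) ∥ m = be ef b6 8b 36 36 ∥ 58 80.
Inner hash: sum = 190+239+182+139+54+54+88+128 = 1074; mod 256 = 50 → 32.
Outer input = (K'⊕opad) ∥ inner = d4 85 dc e1 5c 5c ∥ 32.
Outer hash (tag): sum = 212+133+220+225+92+92+50 = 1024; mod 256 = 0 → 00.

00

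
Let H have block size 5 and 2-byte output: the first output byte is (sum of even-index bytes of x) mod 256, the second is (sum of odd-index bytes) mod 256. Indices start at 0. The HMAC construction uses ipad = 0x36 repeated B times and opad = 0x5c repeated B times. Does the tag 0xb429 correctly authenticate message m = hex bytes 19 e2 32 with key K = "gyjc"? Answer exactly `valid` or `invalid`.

Key "gyjc" = 67 79 6a 63 is 4 bytes ≤ B = 5; zero-pad to 5 bytes: K' = 67 79 6a 63 00.
K' ⊕ ipad = 51 4f 5c 55 36; K' ⊕ opad = 3b 25 36 3f 5c.
Inner hash: even-index sum = 453 mod 256 = 197; odd-index sum = 239 mod 256 = 239 → c5 ef.
Outer hash (recomputed tag): even-index sum = 444 mod 256 = 188; odd-index sum = 297 mod 256 = 41 → bc 29.
Recomputed tag = bc29; claimed = b429 → mismatch.

invalid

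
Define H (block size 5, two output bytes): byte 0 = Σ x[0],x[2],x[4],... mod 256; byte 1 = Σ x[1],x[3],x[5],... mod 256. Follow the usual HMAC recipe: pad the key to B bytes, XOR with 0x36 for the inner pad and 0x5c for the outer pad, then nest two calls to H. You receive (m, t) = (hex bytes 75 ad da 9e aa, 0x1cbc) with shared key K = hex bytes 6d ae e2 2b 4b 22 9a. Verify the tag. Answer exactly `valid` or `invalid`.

valid

Key hex bytes 6d ae e2 2b 4b 22 9a is 7 bytes > B = 5, so hash it first: H(key) = 34 fb, then zero-pad to 5 bytes: K' = 34 fb 00 00 00.
K' ⊕ ipad = 02 cd 36 36 36; K' ⊕ opad = 68 a7 5c 5c 5c.
Inner hash: even-index sum = 441 mod 256 = 185; odd-index sum = 764 mod 256 = 252 → b9 fc.
Outer hash (recomputed tag): even-index sum = 540 mod 256 = 28; odd-index sum = 444 mod 256 = 188 → 1c bc.
Recomputed tag = 1cbc; claimed = 1cbc → match.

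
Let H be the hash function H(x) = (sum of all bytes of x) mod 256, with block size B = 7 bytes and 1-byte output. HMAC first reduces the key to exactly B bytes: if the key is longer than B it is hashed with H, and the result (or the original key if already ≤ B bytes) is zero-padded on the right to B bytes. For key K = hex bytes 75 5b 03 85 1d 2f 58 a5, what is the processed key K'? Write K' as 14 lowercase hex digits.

|K| = 8 > B = 7, so first hash the key.
H(K): sum = 117+91+3+133+29+47+88+165 = 673; mod 256 = 161 → a1.
Zero-pad H(K) = a1 to 7 bytes: K' = a1 00 00 00 00 00 00.

a1000000000000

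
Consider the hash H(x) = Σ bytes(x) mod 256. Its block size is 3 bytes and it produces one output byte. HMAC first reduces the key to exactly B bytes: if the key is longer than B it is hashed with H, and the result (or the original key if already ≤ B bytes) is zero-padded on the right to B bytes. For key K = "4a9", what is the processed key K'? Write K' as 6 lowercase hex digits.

Key "4a9" = 34 61 39 is exactly B = 3 bytes: K' = 34 61 39.

346139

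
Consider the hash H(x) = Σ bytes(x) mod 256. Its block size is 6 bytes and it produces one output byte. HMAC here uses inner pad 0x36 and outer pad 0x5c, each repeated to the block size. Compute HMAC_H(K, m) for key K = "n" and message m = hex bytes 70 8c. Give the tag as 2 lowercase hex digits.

60

Key "n" = 6e is 1 byte ≤ B = 6; zero-pad to 6 bytes: K' = 6e 00 00 00 00 00.
K' ⊕ ipad = 58 36 36 36 36 36.  K' ⊕ opad = 32 5c 5c 5c 5c 5c.
Inner input = (K'⊕ipad) ∥ m = 58 36 36 36 36 36 ∥ 70 8c.
Inner hash: sum = 88+54+54+54+54+54+112+140 = 610; mod 256 = 98 → 62.
Outer input = (K'⊕opad) ∥ inner = 32 5c 5c 5c 5c 5c ∥ 62.
Outer hash (tag): sum = 50+92+92+92+92+92+98 = 608; mod 256 = 96 → 60.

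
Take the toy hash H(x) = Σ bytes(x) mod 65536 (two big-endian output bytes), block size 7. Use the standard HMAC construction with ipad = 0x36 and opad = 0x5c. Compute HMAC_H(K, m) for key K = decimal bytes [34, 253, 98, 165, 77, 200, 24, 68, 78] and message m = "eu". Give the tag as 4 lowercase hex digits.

03d6

Key decimal bytes [34, 253, 98, 165, 77, 200, 24, 68, 78] = 22 fd 62 a5 4d c8 18 44 4e is 9 bytes > B = 7, so hash it first: H(key) = 03 e5, then zero-pad to 7 bytes: K' = 03 e5 00 00 00 00 00.
K' ⊕ ipad = 35 d3 36 36 36 36 36.  K' ⊕ opad = 5f b9 5c 5c 5c 5c 5c.
Inner input = (K'⊕ipad) ∥ m = 35 d3 36 36 36 36 36 ∥ 65 75.
Inner hash: sum = 53+211+54+54+54+54+54+101+117 = 752 → 02 f0.
Outer input = (K'⊕opad) ∥ inner = 5f b9 5c 5c 5c 5c 5c ∥ 02 f0.
Outer hash (tag): sum = 95+185+92+92+92+92+92+2+240 = 982 → 03 d6.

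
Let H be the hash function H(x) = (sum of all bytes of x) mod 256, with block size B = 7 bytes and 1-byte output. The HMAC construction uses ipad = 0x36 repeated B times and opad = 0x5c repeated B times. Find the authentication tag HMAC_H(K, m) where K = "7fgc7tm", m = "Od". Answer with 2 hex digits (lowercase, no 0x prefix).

2b

Key "7fgc7tm" = 37 66 67 63 37 74 6d is exactly B = 7 bytes: K' = 37 66 67 63 37 74 6d.
K' ⊕ ipad = 01 50 51 55 01 42 5b.  K' ⊕ opad = 6b 3a 3b 3f 6b 28 31.
Inner input = (K'⊕ipad) ∥ m = 01 50 51 55 01 42 5b ∥ 4f 64.
Inner hash: sum = 1+80+81+85+1+66+91+79+100 = 584; mod 256 = 72 → 48.
Outer input = (K'⊕opad) ∥ inner = 6b 3a 3b 3f 6b 28 31 ∥ 48.
Outer hash (tag): sum = 107+58+59+63+107+40+49+72 = 555; mod 256 = 43 → 2b.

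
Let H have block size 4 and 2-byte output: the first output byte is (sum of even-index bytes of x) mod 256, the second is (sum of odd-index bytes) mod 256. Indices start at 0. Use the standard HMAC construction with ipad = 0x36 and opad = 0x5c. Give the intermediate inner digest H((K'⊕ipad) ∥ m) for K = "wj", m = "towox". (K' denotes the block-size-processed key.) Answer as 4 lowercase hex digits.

da70

Key "wj" = 77 6a is 2 bytes ≤ B = 4; zero-pad to 4 bytes: K' = 77 6a 00 00.
K' ⊕ ipad = 41 5c 36 36.
Inner input = 41 5c 36 36 ∥ 74 6f 77 6f 78.
Inner hash: even-index sum = 474 mod 256 = 218; odd-index sum = 368 mod 256 = 112 → da 70.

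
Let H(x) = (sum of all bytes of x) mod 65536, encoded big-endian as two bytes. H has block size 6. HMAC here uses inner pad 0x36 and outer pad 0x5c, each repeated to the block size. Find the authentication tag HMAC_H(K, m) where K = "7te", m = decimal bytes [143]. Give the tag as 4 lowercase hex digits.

Key "7te" = 37 74 65 is 3 bytes ≤ B = 6; zero-pad to 6 bytes: K' = 37 74 65 00 00 00.
K' ⊕ ipad = 01 42 53 36 36 36.  K' ⊕ opad = 6b 28 39 5c 5c 5c.
Inner input = (K'⊕ipad) ∥ m = 01 42 53 36 36 36 ∥ 8f.
Inner hash: sum = 1+66+83+54+54+54+143 = 455 → 01 c7.
Outer input = (K'⊕opad) ∥ inner = 6b 28 39 5c 5c 5c ∥ 01 c7.
Outer hash (tag): sum = 107+40+57+92+92+92+1+199 = 680 → 02 a8.

02a8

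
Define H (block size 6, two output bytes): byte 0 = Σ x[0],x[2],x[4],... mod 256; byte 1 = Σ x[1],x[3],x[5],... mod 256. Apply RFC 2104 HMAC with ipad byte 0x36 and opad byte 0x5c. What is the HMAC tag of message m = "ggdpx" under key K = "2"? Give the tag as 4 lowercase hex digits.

d98d

Key "2" = 32 is 1 byte ≤ B = 6; zero-pad to 6 bytes: K' = 32 00 00 00 00 00.
K' ⊕ ipad = 04 36 36 36 36 36.  K' ⊕ opad = 6e 5c 5c 5c 5c 5c.
Inner input = (K'⊕ipad) ∥ m = 04 36 36 36 36 36 ∥ 67 67 64 70 78.
Inner hash: even-index sum = 435 mod 256 = 179; odd-index sum = 377 mod 256 = 121 → b3 79.
Outer input = (K'⊕opad) ∥ inner = 6e 5c 5c 5c 5c 5c ∥ b3 79.
Outer hash (tag): even-index sum = 473 mod 256 = 217; odd-index sum = 397 mod 256 = 141 → d9 8d.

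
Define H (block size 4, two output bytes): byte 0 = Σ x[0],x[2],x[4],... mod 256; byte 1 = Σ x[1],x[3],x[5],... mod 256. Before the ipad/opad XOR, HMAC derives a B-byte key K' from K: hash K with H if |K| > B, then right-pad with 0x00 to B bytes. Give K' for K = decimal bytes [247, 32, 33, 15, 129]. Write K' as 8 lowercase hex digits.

|K| = 5 > B = 4, so first hash the key.
H(K): even-index sum = 409 mod 256 = 153; odd-index sum = 47 mod 256 = 47 → 99 2f.
Zero-pad H(K) = 99 2f to 4 bytes: K' = 99 2f 00 00.

992f0000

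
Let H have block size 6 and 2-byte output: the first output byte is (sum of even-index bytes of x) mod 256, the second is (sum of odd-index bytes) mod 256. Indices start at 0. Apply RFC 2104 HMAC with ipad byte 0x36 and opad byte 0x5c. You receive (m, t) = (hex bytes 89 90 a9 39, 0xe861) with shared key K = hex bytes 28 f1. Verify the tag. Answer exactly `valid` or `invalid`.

valid

Key hex bytes 28 f1 is 2 bytes ≤ B = 6; zero-pad to 6 bytes: K' = 28 f1 00 00 00 00.
K' ⊕ ipad = 1e c7 36 36 36 36; K' ⊕ opad = 74 ad 5c 5c 5c 5c.
Inner hash: even-index sum = 444 mod 256 = 188; odd-index sum = 508 mod 256 = 252 → bc fc.
Outer hash (recomputed tag): even-index sum = 488 mod 256 = 232; odd-index sum = 609 mod 256 = 97 → e8 61.
Recomputed tag = e861; claimed = e861 → match.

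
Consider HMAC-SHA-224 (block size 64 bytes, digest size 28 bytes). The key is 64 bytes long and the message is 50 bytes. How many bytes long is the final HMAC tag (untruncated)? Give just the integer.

The tag is one SHA-224 digest: 28 bytes.

28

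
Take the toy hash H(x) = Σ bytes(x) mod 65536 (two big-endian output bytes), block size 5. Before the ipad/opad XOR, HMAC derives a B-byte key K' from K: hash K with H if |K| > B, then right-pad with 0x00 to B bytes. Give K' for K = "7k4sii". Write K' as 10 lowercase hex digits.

021b000000

|K| = 6 > B = 5, so first hash the key.
H(K): sum = 55+107+52+115+105+105 = 539 → 02 1b.
Zero-pad H(K) = 02 1b to 5 bytes: K' = 02 1b 00 00 00.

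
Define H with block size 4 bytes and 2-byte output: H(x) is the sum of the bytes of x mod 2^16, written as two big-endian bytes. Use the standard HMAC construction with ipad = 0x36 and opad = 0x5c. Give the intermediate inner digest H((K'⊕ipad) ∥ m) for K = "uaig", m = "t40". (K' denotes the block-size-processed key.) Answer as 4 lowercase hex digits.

Key "uaig" = 75 61 69 67 is exactly B = 4 bytes: K' = 75 61 69 67.
K' ⊕ ipad = 43 57 5f 51.
Inner input = 43 57 5f 51 ∥ 74 34 30.
Inner hash: sum = 67+87+95+81+116+52+48 = 546 → 02 22.

0222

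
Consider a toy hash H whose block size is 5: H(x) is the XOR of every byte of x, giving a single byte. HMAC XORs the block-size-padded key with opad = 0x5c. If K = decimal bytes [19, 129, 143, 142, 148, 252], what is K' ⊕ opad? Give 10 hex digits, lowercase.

a75c5c5c5c

Key decimal bytes [19, 129, 143, 142, 148, 252] = 13 81 8f 8e 94 fc is 6 bytes > B = 5, so hash it first: H(key) = fb, then zero-pad to 5 bytes: K' = fb 00 00 00 00.
XOR each byte with 0x5c: fb⊕5c=a7, 00⊕5c=5c, 00⊕5c=5c, 00⊕5c=5c, 00⊕5c=5c.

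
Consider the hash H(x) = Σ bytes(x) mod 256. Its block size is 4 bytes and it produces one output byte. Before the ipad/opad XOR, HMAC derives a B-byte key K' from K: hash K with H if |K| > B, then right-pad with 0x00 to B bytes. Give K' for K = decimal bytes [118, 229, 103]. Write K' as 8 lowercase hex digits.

76e56700

Key decimal bytes [118, 229, 103] = 76 e5 67 is 3 bytes ≤ B = 4; zero-pad to 4 bytes: K' = 76 e5 67 00.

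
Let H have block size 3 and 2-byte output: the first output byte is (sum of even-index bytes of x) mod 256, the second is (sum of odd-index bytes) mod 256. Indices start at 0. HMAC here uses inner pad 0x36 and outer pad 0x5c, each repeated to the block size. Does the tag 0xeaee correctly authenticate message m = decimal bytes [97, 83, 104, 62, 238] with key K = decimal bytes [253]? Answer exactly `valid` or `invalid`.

Key decimal bytes [253] = fd is 1 byte ≤ B = 3; zero-pad to 3 bytes: K' = fd 00 00.
K' ⊕ ipad = cb 36 36; K' ⊕ opad = a1 5c 5c.
Inner hash: even-index sum = 402 mod 256 = 146; odd-index sum = 493 mod 256 = 237 → 92 ed.
Outer hash (recomputed tag): even-index sum = 490 mod 256 = 234; odd-index sum = 238 mod 256 = 238 → ea ee.
Recomputed tag = eaee; claimed = eaee → match.

valid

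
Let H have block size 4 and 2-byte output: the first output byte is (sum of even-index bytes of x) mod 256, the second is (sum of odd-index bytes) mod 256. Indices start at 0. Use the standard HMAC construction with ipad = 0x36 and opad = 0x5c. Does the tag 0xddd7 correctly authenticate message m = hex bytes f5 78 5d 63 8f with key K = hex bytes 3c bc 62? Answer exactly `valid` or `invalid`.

Key hex bytes 3c bc 62 is 3 bytes ≤ B = 4; zero-pad to 4 bytes: K' = 3c bc 62 00.
K' ⊕ ipad = 0a 8a 54 36; K' ⊕ opad = 60 e0 3e 5c.
Inner hash: even-index sum = 575 mod 256 = 63; odd-index sum = 411 mod 256 = 155 → 3f 9b.
Outer hash (recomputed tag): even-index sum = 221 mod 256 = 221; odd-index sum = 471 mod 256 = 215 → dd d7.
Recomputed tag = ddd7; claimed = ddd7 → match.

valid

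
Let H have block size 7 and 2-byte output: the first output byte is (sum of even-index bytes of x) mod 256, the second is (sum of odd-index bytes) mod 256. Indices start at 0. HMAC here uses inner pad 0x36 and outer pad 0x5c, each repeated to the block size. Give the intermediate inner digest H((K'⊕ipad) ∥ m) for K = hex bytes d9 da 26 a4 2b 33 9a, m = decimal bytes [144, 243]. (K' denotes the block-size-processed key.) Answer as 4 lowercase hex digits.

bb13

Key hex bytes d9 da 26 a4 2b 33 9a is exactly B = 7 bytes: K' = d9 da 26 a4 2b 33 9a.
K' ⊕ ipad = ef ec 10 92 1d 05 ac.
Inner input = ef ec 10 92 1d 05 ac ∥ 90 f3.
Inner hash: even-index sum = 699 mod 256 = 187; odd-index sum = 531 mod 256 = 19 → bb 13.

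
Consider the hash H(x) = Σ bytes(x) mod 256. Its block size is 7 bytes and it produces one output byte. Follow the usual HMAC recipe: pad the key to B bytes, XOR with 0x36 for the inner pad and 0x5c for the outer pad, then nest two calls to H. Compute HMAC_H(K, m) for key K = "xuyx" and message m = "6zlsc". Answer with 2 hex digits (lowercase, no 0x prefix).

Key "xuyx" = 78 75 79 78 is 4 bytes ≤ B = 7; zero-pad to 7 bytes: K' = 78 75 79 78 00 00 00.
K' ⊕ ipad = 4e 43 4f 4e 36 36 36.  K' ⊕ opad = 24 29 25 24 5c 5c 5c.
Inner input = (K'⊕ipad) ∥ m = 4e 43 4f 4e 36 36 36 ∥ 36 7a 6c 73 63.
Inner hash: sum = 78+67+79+78+54+54+54+54+122+108+115+99 = 962; mod 256 = 194 → c2.
Outer input = (K'⊕opad) ∥ inner = 24 29 25 24 5c 5c 5c ∥ c2.
Outer hash (tag): sum = 36+41+37+36+92+92+92+194 = 620; mod 256 = 108 → 6c.

6c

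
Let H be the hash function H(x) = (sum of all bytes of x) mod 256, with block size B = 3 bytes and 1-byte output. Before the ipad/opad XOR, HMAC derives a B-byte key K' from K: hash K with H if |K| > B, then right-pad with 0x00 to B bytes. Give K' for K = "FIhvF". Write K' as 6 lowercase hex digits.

|K| = 5 > B = 3, so first hash the key.
H(K): sum = 70+73+104+118+70 = 435; mod 256 = 179 → b3.
Zero-pad H(K) = b3 to 3 bytes: K' = b3 00 00.

b30000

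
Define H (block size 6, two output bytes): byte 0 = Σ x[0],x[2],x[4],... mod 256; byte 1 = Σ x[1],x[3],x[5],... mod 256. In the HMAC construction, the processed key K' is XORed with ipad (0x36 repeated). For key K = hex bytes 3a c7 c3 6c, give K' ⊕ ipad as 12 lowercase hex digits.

Key hex bytes 3a c7 c3 6c is 4 bytes ≤ B = 6; zero-pad to 6 bytes: K' = 3a c7 c3 6c 00 00.
XOR each byte with 0x36: 3a⊕36=0c, c7⊕36=f1, c3⊕36=f5, 6c⊕36=5a, 00⊕36=36, 00⊕36=36.

0cf1f55a3636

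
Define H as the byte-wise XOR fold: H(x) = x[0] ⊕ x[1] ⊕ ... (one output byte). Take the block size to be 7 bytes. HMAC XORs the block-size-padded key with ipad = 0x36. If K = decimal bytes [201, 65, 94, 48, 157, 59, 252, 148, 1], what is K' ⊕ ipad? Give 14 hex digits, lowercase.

1f363636363636

Key decimal bytes [201, 65, 94, 48, 157, 59, 252, 148, 1] = c9 41 5e 30 9d 3b fc 94 01 is 9 bytes > B = 7, so hash it first: H(key) = 29, then zero-pad to 7 bytes: K' = 29 00 00 00 00 00 00.
XOR each byte with 0x36: 29⊕36=1f, 00⊕36=36, 00⊕36=36, 00⊕36=36, 00⊕36=36, 00⊕36=36, 00⊕36=36.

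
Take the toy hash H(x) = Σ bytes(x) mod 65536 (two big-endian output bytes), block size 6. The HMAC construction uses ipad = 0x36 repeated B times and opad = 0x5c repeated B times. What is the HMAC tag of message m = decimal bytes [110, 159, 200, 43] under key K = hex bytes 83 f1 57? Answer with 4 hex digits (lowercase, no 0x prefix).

Key hex bytes 83 f1 57 is 3 bytes ≤ B = 6; zero-pad to 6 bytes: K' = 83 f1 57 00 00 00.
K' ⊕ ipad = b5 c7 61 36 36 36.  K' ⊕ opad = df ad 0b 5c 5c 5c.
Inner input = (K'⊕ipad) ∥ m = b5 c7 61 36 36 36 ∥ 6e 9f c8 2b.
Inner hash: sum = 181+199+97+54+54+54+110+159+200+43 = 1151 → 04 7f.
Outer input = (K'⊕opad) ∥ inner = df ad 0b 5c 5c 5c ∥ 04 7f.
Outer hash (tag): sum = 223+173+11+92+92+92+4+127 = 814 → 03 2e.

032e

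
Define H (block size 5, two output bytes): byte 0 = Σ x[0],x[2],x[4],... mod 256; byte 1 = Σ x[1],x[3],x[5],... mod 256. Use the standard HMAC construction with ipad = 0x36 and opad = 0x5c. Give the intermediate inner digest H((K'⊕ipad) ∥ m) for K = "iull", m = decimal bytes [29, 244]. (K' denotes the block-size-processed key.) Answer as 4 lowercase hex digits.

e3ba

Key "iull" = 69 75 6c 6c is 4 bytes ≤ B = 5; zero-pad to 5 bytes: K' = 69 75 6c 6c 00.
K' ⊕ ipad = 5f 43 5a 5a 36.
Inner input = 5f 43 5a 5a 36 ∥ 1d f4.
Inner hash: even-index sum = 483 mod 256 = 227; odd-index sum = 186 mod 256 = 186 → e3 ba.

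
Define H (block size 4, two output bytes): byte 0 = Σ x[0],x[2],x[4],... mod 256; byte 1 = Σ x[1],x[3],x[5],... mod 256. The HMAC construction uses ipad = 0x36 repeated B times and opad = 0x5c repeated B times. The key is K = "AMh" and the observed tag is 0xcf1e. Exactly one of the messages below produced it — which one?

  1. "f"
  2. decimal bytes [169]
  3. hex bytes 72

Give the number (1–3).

Key "AMh" = 41 4d 68 is 3 bytes ≤ B = 4; zero-pad to 4 bytes: K' = 41 4d 68 00.
K' ⊕ ipad = 77 7b 5e 36; K' ⊕ opad = 1d 11 34 5c.
m1: inner = H(77 7b 5e 36 66) = 3b b1; tag = H(1d 11 34 5c 3b b1) = 8c1e
m2: inner = H(77 7b 5e 36 a9) = 7e b1; tag = H(1d 11 34 5c 7e b1) = cf1e ← matches
m3: inner = H(77 7b 5e 36 72) = 47 b1; tag = H(1d 11 34 5c 47 b1) = 981e

2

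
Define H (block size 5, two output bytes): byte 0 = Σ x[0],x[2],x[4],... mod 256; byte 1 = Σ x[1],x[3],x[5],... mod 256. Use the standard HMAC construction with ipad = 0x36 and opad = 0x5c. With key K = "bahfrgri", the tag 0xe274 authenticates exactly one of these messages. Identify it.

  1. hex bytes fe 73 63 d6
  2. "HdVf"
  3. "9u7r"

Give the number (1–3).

Key "bahfrgri" = 62 61 68 66 72 67 72 69 is 8 bytes > B = 5, so hash it first: H(key) = ae 97, then zero-pad to 5 bytes: K' = ae 97 00 00 00.
K' ⊕ ipad = 98 a1 36 36 36; K' ⊕ opad = f2 cb 5c 5c 5c.
m1: inner = H(98 a1 36 36 36 fe 73 63 d6) = 4d 38; tag = H(f2 cb 5c 5c 5c 4d 38) = e274 ← matches
m2: inner = H(98 a1 36 36 36 48 64 56 66) = ce 75; tag = H(f2 cb 5c 5c 5c ce 75) = 1ff5
m3: inner = H(98 a1 36 36 36 39 75 37 72) = eb 47; tag = H(f2 cb 5c 5c 5c eb 47) = f112

1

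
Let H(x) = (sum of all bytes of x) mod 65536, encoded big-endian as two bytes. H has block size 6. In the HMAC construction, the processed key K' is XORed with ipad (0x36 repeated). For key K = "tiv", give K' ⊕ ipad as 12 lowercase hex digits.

Key "tiv" = 74 69 76 is 3 bytes ≤ B = 6; zero-pad to 6 bytes: K' = 74 69 76 00 00 00.
XOR each byte with 0x36: 74⊕36=42, 69⊕36=5f, 76⊕36=40, 00⊕36=36, 00⊕36=36, 00⊕36=36.

425f40363636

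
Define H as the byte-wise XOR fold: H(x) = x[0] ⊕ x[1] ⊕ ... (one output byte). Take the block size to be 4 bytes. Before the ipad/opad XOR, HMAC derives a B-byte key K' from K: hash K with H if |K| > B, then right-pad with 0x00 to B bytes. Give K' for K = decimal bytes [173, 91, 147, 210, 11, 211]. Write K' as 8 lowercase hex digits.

|K| = 6 > B = 4, so first hash the key.
H(K): XOR ad⊕5b⊕93⊕d2⊕0b⊕d3 = 6f.
Zero-pad H(K) = 6f to 4 bytes: K' = 6f 00 00 00.

6f000000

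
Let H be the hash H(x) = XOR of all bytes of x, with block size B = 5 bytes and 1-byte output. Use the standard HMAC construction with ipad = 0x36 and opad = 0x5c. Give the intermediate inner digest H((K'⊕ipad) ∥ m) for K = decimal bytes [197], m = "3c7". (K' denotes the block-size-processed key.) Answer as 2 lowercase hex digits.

Key decimal bytes [197] = c5 is 1 byte ≤ B = 5; zero-pad to 5 bytes: K' = c5 00 00 00 00.
K' ⊕ ipad = f3 36 36 36 36.
Inner input = f3 36 36 36 36 ∥ 33 63 37.
Inner hash: XOR f3⊕36⊕36⊕36⊕36⊕33⊕63⊕37 = 94.

94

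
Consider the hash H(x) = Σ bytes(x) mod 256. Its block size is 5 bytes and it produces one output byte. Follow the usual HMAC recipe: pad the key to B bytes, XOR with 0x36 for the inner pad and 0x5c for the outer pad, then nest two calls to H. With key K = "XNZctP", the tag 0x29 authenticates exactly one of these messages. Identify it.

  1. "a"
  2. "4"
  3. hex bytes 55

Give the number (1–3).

3

Key "XNZctP" = 58 4e 5a 63 74 50 is 6 bytes > B = 5, so hash it first: H(key) = 27, then zero-pad to 5 bytes: K' = 27 00 00 00 00.
K' ⊕ ipad = 11 36 36 36 36; K' ⊕ opad = 7b 5c 5c 5c 5c.
m1: inner = H(11 36 36 36 36 61) = 4a; tag = H(7b 5c 5c 5c 5c 4a) = 35
m2: inner = H(11 36 36 36 36 34) = 1d; tag = H(7b 5c 5c 5c 5c 1d) = 08
m3: inner = H(11 36 36 36 36 55) = 3e; tag = H(7b 5c 5c 5c 5c 3e) = 29 ← matches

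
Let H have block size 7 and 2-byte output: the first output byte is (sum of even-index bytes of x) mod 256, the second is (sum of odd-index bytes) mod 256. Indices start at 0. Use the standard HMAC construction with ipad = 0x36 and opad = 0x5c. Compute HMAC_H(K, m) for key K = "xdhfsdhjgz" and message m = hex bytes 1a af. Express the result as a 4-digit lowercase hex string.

3c6b

Key "xdhfsdhjgz" = 78 64 68 66 73 64 68 6a 67 7a is 10 bytes > B = 7, so hash it first: H(key) = 22 12, then zero-pad to 7 bytes: K' = 22 12 00 00 00 00 00.
K' ⊕ ipad = 14 24 36 36 36 36 36.  K' ⊕ opad = 7e 4e 5c 5c 5c 5c 5c.
Inner input = (K'⊕ipad) ∥ m = 14 24 36 36 36 36 36 ∥ 1a af.
Inner hash: even-index sum = 357 mod 256 = 101; odd-index sum = 170 mod 256 = 170 → 65 aa.
Outer input = (K'⊕opad) ∥ inner = 7e 4e 5c 5c 5c 5c 5c ∥ 65 aa.
Outer hash (tag): even-index sum = 572 mod 256 = 60; odd-index sum = 363 mod 256 = 107 → 3c 6b.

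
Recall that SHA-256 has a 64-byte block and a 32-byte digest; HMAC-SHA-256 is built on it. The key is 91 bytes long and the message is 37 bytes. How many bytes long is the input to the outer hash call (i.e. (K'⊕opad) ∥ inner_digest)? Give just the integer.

Key is 91 > 64 bytes, so it is hashed to 32 bytes then zero-padded to 64: |K'| = 64.
Outer input = (K'⊕opad) ∥ H(inner) → 64 + 32 = 96 bytes.

96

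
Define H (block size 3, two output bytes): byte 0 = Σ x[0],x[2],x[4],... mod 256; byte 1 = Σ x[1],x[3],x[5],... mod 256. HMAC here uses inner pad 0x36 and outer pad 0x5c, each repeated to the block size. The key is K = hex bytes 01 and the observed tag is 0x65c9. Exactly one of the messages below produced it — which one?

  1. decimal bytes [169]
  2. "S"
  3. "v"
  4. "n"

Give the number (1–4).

Key hex bytes 01 is 1 byte ≤ B = 3; zero-pad to 3 bytes: K' = 01 00 00.
K' ⊕ ipad = 37 36 36; K' ⊕ opad = 5d 5c 5c.
m1: inner = H(37 36 36 a9) = 6d df; tag = H(5d 5c 5c 6d df) = 98c9
m2: inner = H(37 36 36 53) = 6d 89; tag = H(5d 5c 5c 6d 89) = 42c9
m3: inner = H(37 36 36 76) = 6d ac; tag = H(5d 5c 5c 6d ac) = 65c9 ← matches
m4: inner = H(37 36 36 6e) = 6d a4; tag = H(5d 5c 5c 6d a4) = 5dc9

3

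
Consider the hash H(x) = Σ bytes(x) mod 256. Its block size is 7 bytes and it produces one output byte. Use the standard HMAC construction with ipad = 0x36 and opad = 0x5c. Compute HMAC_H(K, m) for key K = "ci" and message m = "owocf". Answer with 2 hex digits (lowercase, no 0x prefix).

20

Key "ci" = 63 69 is 2 bytes ≤ B = 7; zero-pad to 7 bytes: K' = 63 69 00 00 00 00 00.
K' ⊕ ipad = 55 5f 36 36 36 36 36.  K' ⊕ opad = 3f 35 5c 5c 5c 5c 5c.
Inner input = (K'⊕ipad) ∥ m = 55 5f 36 36 36 36 36 ∥ 6f 77 6f 63 66.
Inner hash: sum = 85+95+54+54+54+54+54+111+119+111+99+102 = 992; mod 256 = 224 → e0.
Outer input = (K'⊕opad) ∥ inner = 3f 35 5c 5c 5c 5c 5c ∥ e0.
Outer hash (tag): sum = 63+53+92+92+92+92+92+224 = 800; mod 256 = 32 → 20.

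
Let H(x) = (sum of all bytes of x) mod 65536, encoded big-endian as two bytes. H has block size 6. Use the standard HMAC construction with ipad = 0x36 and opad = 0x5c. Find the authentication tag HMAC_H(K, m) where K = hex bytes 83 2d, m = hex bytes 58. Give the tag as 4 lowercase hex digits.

02c2

Key hex bytes 83 2d is 2 bytes ≤ B = 6; zero-pad to 6 bytes: K' = 83 2d 00 00 00 00.
K' ⊕ ipad = b5 1b 36 36 36 36.  K' ⊕ opad = df 71 5c 5c 5c 5c.
Inner input = (K'⊕ipad) ∥ m = b5 1b 36 36 36 36 ∥ 58.
Inner hash: sum = 181+27+54+54+54+54+88 = 512 → 02 00.
Outer input = (K'⊕opad) ∥ inner = df 71 5c 5c 5c 5c ∥ 02 00.
Outer hash (tag): sum = 223+113+92+92+92+92+2+0 = 706 → 02 c2.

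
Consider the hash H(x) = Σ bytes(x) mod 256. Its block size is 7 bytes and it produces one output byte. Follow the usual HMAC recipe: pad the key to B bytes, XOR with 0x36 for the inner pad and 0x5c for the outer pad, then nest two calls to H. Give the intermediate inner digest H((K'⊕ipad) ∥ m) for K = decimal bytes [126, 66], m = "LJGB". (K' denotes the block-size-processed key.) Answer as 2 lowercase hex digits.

Key decimal bytes [126, 66] = 7e 42 is 2 bytes ≤ B = 7; zero-pad to 7 bytes: K' = 7e 42 00 00 00 00 00.
K' ⊕ ipad = 48 74 36 36 36 36 36.
Inner input = 48 74 36 36 36 36 36 ∥ 4c 4a 47 42.
Inner hash: sum = 72+116+54+54+54+54+54+76+74+71+66 = 745; mod 256 = 233 → e9.

e9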